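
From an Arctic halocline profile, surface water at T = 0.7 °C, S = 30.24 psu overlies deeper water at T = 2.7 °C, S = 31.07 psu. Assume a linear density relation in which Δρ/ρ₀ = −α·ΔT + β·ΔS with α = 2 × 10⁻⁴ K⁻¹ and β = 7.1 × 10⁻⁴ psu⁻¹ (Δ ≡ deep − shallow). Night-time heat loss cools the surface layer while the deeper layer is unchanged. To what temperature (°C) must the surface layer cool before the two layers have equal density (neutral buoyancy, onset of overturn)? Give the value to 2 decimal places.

-0.25 °C

Neutral buoyancy requires Δρ = 0, i.e. −α(T_deep − T_surf′) + β(S_deep − S_surf) = 0.
T_surf′ = T_deep − (β/α)·ΔS = 2.7 − (7.1 × 10⁻⁴/2 × 10⁻⁴)·(+0.83) = -0.2465 °C.
Cooling required: 0.7 − (-0.2465) = 0.9465 °C.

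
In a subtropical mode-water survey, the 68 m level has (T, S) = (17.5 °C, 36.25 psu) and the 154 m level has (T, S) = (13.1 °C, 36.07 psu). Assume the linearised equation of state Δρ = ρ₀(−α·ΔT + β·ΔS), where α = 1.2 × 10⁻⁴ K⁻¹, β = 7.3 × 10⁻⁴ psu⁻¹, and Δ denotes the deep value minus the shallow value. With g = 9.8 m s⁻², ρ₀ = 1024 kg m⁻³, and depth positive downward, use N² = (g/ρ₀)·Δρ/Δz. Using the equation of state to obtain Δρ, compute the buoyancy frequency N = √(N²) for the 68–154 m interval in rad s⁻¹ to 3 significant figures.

6.72 × 10⁻³ rad s⁻¹

ΔT = -4.4 K, ΔS = -0.18 psu (deep − shallow).
Δρ/ρ₀ = −αΔT + βΔS = 5.28 × 10⁻⁴ − 1.314 × 10⁻⁴ = 3.966 × 10⁻⁴, so Δρ ≈ 0.4061 kg m⁻³.
N² = (g/ρ₀)·Δρ/Δz = g·(Δρ/ρ₀)/Δz = 9.8 × 3.966 × 10⁻⁴ / 86 = 4.5194 × 10⁻⁵ s⁻².
N = √(4.5194 × 10⁻⁵) = 6.7226 × 10⁻³ rad s⁻¹ ≈ 6.72 × 10⁻³ rad s⁻¹.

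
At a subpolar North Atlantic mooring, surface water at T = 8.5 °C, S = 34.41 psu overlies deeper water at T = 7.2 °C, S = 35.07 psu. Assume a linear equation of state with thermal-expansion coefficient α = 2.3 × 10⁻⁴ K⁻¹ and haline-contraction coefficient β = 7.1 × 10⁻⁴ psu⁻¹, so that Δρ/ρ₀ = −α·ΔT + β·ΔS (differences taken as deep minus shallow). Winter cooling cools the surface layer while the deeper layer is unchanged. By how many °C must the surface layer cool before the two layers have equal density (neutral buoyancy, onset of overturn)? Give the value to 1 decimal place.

Neutral buoyancy requires Δρ = 0, i.e. −α(T_deep − T_surf′) + β(S_deep − S_surf) = 0.
T_surf′ = T_deep − (β/α)·ΔS = 7.2 − (7.1 × 10⁻⁴/2.3 × 10⁻⁴)·(+0.66) = 5.163 °C.
Cooling required: 8.5 − (5.163) = 3.337 °C.

3.3 °C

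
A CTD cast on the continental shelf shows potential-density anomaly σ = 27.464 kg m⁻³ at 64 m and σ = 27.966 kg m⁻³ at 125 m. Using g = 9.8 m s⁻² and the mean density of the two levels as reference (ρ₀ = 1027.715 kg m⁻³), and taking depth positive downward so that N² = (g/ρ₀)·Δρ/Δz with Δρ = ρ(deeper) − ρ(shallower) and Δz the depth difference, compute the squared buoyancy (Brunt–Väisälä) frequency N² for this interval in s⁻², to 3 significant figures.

Δρ = 1027.966 − 1027.464 = 0.502 kg m⁻³ over Δz = 125 − 64 = 61 m.
N² = (9.8/1027.715) × (0.502/61) = 7.8474 × 10⁻⁵ s⁻² ≈ 7.85 × 10⁻⁵ s⁻².

7.85 × 10⁻⁵ s⁻²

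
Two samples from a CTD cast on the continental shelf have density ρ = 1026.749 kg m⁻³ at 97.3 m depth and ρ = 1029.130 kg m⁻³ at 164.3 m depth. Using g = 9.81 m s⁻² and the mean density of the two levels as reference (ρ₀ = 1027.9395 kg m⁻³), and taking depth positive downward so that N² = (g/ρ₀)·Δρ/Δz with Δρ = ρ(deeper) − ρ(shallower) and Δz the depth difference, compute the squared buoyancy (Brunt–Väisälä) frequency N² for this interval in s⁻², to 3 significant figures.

3.39 × 10⁻⁴ s⁻²

Δρ = 1029.130 − 1026.749 = 2.381 kg m⁻³ over Δz = 164.3 − 97.3 = 67 m.
N² = (9.81/1027.9395) × (2.381/67) = 3.3915 × 10⁻⁴ s⁻² ≈ 3.39 × 10⁻⁴ s⁻².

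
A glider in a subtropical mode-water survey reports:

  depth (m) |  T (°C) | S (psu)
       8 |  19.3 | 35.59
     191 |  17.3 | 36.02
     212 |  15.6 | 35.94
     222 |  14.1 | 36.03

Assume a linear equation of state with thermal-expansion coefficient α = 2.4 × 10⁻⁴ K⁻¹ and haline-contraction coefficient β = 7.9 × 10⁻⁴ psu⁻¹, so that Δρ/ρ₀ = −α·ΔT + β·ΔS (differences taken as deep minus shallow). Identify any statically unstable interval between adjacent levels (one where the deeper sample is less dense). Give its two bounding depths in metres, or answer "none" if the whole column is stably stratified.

none

Evaluate Δρ/ρ₀ = −αΔT + βΔS across each adjacent pair:
  8–191 m: −αΔT+βΔS = −(2.4 × 10⁻⁴)(-2.0)+(7.9 × 10⁻⁴)(+0.43) = 8.2 × 10⁻⁴ → stable
  191–212 m: −αΔT+βΔS = −(2.4 × 10⁻⁴)(-1.7)+(7.9 × 10⁻⁴)(-0.08) = 3.4 × 10⁻⁴ → stable
  212–222 m: −αΔT+βΔS = −(2.4 × 10⁻⁴)(-1.5)+(7.9 × 10⁻⁴)(+0.09) = 4.3 × 10⁻⁴ → stable
Every interval has Δρ > 0: the column is stably stratified throughout.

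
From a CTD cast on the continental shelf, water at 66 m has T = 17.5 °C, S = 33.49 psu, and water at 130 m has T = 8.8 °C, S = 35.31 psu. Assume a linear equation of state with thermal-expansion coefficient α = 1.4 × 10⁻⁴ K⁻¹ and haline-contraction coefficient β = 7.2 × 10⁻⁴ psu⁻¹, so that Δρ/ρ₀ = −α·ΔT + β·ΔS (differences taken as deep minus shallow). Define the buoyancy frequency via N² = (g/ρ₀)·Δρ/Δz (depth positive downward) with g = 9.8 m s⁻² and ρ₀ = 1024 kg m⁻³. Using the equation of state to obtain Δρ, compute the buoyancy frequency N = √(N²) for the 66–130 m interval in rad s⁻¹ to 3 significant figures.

ΔT = -8.7 K, ΔS = +1.82 psu (deep − shallow).
Δρ/ρ₀ = −αΔT + βΔS = 1.218 × 10⁻³ + 1.3104 × 10⁻³ = 2.5284 × 10⁻³, so Δρ ≈ 2.589 kg m⁻³.
N² = (g/ρ₀)·Δρ/Δz = g·(Δρ/ρ₀)/Δz = 9.8 × 2.5284 × 10⁻³ / 64 = 3.8716 × 10⁻⁴ s⁻².
N = √(3.8716 × 10⁻⁴) = 0.019676 rad s⁻¹ ≈ 0.0197 rad s⁻¹.

0.0197 rad s⁻¹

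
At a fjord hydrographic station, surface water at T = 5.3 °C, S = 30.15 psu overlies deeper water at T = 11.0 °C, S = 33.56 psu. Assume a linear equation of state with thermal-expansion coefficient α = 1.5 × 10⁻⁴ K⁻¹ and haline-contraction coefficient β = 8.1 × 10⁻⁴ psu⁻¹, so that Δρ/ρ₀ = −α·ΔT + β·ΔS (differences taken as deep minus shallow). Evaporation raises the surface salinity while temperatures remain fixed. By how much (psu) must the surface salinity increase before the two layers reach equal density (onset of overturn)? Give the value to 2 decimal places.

2.35 psu

Neutral buoyancy requires −α(T_deep − T_surf) + β(S_deep − S_surf′) = 0.
S_surf′ = S_deep − (α/β)·ΔT = 33.56 − (1.5 × 10⁻⁴/8.1 × 10⁻⁴)·(+5.7) = 32.5044 psu.
Increase required: 32.5044 − 30.15 = 2.3544 psu.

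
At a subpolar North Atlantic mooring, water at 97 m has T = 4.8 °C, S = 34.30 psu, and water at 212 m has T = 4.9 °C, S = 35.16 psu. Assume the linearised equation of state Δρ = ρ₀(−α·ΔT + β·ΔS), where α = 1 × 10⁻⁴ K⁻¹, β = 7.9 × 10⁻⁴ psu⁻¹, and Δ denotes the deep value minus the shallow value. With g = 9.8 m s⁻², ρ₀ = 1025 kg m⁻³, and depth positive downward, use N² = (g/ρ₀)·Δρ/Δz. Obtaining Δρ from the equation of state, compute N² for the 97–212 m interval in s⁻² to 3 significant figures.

ΔT = +0.1 K, ΔS = +0.86 psu (deep − shallow).
Δρ/ρ₀ = −αΔT + βΔS = -1.00 × 10⁻⁵ + 6.794 × 10⁻⁴ = 6.694 × 10⁻⁴, so Δρ ≈ 0.6861 kg m⁻³.
N² = (g/ρ₀)·Δρ/Δz = g·(Δρ/ρ₀)/Δz = 9.8 × 6.694 × 10⁻⁴ / 115 = 5.7045 × 10⁻⁵ s⁻² ≈ 5.70 × 10⁻⁵ s⁻².

5.70 × 10⁻⁵ s⁻²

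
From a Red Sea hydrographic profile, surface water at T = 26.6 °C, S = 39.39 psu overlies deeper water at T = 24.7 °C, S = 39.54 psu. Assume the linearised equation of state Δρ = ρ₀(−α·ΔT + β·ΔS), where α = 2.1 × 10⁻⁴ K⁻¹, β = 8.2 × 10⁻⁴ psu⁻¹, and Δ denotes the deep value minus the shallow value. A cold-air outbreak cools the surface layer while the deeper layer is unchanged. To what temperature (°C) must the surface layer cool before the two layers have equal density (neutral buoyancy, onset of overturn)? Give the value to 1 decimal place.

24.1 °C

Neutral buoyancy requires Δρ = 0, i.e. −α(T_deep − T_surf′) + β(S_deep − S_surf) = 0.
T_surf′ = T_deep − (β/α)·ΔS = 24.7 − (8.2 × 10⁻⁴/2.1 × 10⁻⁴)·(+0.15) = 24.114 °C.
Cooling required: 26.6 − (24.114) = 2.486 °C.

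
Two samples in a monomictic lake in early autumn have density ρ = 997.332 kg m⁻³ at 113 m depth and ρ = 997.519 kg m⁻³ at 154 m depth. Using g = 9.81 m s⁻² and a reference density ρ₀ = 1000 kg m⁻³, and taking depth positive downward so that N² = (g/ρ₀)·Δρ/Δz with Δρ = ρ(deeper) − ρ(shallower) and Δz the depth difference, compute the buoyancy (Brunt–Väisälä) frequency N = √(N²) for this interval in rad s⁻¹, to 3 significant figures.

6.69 × 10⁻³ rad s⁻¹

Δρ = 997.519 − 997.332 = 0.187 kg m⁻³ over Δz = 154 − 113 = 41 m.
N² = (9.81/1000) × (0.187/41) = 4.4743 × 10⁻⁵ s⁻².
N = √(4.4743 × 10⁻⁵) = 6.6890 × 10⁻³ rad s⁻¹ ≈ 6.69 × 10⁻³ rad s⁻¹.
N² > 0, so the interval is statically stable.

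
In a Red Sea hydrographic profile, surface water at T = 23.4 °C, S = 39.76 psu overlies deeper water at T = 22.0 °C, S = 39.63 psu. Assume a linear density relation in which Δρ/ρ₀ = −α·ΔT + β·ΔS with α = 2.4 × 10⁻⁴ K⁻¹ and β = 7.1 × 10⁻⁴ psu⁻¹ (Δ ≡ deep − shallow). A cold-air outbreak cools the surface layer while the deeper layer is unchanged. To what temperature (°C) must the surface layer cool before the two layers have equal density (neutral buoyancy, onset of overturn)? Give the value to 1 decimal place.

Neutral buoyancy requires Δρ = 0, i.e. −α(T_deep − T_surf′) + β(S_deep − S_surf) = 0.
T_surf′ = T_deep − (β/α)·ΔS = 22.0 − (7.1 × 10⁻⁴/2.4 × 10⁻⁴)·(-0.13) = 22.385 °C.
Cooling required: 23.4 − (22.385) = 1.015 °C.

22.4 °C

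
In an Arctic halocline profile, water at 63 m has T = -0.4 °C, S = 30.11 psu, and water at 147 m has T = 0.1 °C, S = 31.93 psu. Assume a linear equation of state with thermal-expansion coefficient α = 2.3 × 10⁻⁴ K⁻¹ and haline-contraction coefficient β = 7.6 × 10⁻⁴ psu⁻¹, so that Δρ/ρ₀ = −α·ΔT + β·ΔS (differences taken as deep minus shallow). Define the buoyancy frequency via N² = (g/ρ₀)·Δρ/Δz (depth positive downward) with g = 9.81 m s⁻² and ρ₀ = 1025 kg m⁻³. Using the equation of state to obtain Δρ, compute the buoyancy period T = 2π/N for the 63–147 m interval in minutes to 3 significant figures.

ΔT = +0.5 K, ΔS = +1.82 psu (deep − shallow).
Δρ/ρ₀ = −αΔT + βΔS = -1.15 × 10⁻⁴ + 1.3832 × 10⁻³ = 1.2682 × 10⁻³, so Δρ ≈ 1.300 kg m⁻³.
N² = (g/ρ₀)·Δρ/Δz = g·(Δρ/ρ₀)/Δz = 9.81 × 1.2682 × 10⁻³ / 84 = 1.4811 × 10⁻⁴ s⁻².
N = √(1.4811 × 10⁻⁴) = 0.012170 rad s⁻¹ → T = 2π/N = 516.28 s = 8.6047 min ≈ 8.60 min.

8.60 min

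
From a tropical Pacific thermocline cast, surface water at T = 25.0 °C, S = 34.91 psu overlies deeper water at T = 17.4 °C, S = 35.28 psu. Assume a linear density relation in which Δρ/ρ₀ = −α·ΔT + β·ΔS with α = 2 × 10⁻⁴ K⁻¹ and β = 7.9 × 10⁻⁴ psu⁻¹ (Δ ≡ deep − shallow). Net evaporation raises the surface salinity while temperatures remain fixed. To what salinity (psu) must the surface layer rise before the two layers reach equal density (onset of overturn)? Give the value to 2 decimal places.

Neutral buoyancy requires −α(T_deep − T_surf) + β(S_deep − S_surf′) = 0.
S_surf′ = S_deep − (α/β)·ΔT = 35.28 − (2 × 10⁻⁴/7.9 × 10⁻⁴)·(-7.6) = 37.2041 psu.
Increase required: 37.2041 − 34.91 = 2.2941 psu.

37.20 psu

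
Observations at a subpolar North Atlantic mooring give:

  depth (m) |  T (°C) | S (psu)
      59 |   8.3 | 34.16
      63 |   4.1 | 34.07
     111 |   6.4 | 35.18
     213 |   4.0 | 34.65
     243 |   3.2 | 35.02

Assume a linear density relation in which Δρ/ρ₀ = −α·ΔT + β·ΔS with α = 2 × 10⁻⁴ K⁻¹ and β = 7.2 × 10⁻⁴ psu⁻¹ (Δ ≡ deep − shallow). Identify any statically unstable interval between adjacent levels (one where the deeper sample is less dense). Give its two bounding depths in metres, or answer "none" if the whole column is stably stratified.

Evaluate Δρ/ρ₀ = −αΔT + βΔS across each adjacent pair:
  59–63 m: −αΔT+βΔS = −(2 × 10⁻⁴)(-4.2)+(7.2 × 10⁻⁴)(-0.09) = 7.8 × 10⁻⁴ → stable
  63–111 m: −αΔT+βΔS = −(2 × 10⁻⁴)(+2.3)+(7.2 × 10⁻⁴)(+1.11) = 3.4 × 10⁻⁴ → stable
  111–213 m: −αΔT+βΔS = −(2 × 10⁻⁴)(-2.4)+(7.2 × 10⁻⁴)(-0.53) = 9.8 × 10⁻⁵ → stable
  213–243 m: −αΔT+βΔS = −(2 × 10⁻⁴)(-0.8)+(7.2 × 10⁻⁴)(+0.37) = 4.3 × 10⁻⁴ → stable
Every interval has Δρ > 0: the column is stably stratified throughout.

none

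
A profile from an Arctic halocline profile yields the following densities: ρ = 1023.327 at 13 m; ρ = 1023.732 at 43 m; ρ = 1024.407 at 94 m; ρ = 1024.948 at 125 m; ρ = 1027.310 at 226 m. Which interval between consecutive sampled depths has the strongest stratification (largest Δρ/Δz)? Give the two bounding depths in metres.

125–226 m

Compute the density gradient over each adjacent pair:
  13–43 m: Δρ/Δz = 0.405/30 = 0.014 kg m⁻⁴
  43–94 m: Δρ/Δz = 0.675/51 = 0.013 kg m⁻⁴
  94–125 m: Δρ/Δz = 0.541/31 = 0.017 kg m⁻⁴
  125–226 m: Δρ/Δz = 2.362/101 = 0.023 kg m⁻⁴
The largest gradient is in the 125–226 m interval — the pycnocline.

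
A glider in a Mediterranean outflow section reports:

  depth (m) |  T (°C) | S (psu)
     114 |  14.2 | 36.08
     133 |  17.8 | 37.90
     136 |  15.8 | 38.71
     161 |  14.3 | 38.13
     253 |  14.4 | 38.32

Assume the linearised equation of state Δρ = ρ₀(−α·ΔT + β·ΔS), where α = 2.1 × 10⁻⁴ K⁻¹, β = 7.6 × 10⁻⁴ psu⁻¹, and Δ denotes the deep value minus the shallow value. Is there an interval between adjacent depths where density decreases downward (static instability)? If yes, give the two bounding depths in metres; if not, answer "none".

136–161 m

Evaluate Δρ/ρ₀ = −αΔT + βΔS across each adjacent pair:
  114–133 m: −αΔT+βΔS = −(2.1 × 10⁻⁴)(+3.6)+(7.6 × 10⁻⁴)(+1.82) = 6.3 × 10⁻⁴ → stable
  133–136 m: −αΔT+βΔS = −(2.1 × 10⁻⁴)(-2.0)+(7.6 × 10⁻⁴)(+0.81) = 1.0 × 10⁻³ → stable
  136–161 m: −αΔT+βΔS = −(2.1 × 10⁻⁴)(-1.5)+(7.6 × 10⁻⁴)(-0.58) = -1.3 × 10⁻⁴ → UNSTABLE
  161–253 m: −αΔT+βΔS = −(2.1 × 10⁻⁴)(+0.1)+(7.6 × 10⁻⁴)(+0.19) = 1.2 × 10⁻⁴ → stable
The 136–161 m interval has Δρ < 0: lighter water underlies denser water.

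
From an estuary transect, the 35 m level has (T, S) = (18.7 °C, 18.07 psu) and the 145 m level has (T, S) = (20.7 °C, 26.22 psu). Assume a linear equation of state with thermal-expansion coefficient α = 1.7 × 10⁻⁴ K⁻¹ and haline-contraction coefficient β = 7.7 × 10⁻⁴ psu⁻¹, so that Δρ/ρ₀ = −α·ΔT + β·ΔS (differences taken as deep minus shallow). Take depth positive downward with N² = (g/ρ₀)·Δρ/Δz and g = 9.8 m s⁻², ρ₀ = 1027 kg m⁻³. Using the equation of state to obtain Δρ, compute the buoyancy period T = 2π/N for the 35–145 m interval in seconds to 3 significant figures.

ΔT = +2.0 K, ΔS = +8.15 psu (deep − shallow).
Δρ/ρ₀ = −αΔT + βΔS = -3.40 × 10⁻⁴ + 6.2755 × 10⁻³ = 5.9355 × 10⁻³, so Δρ ≈ 6.096 kg m⁻³.
N² = (g/ρ₀)·Δρ/Δz = g·(Δρ/ρ₀)/Δz = 9.8 × 5.9355 × 10⁻³ / 110 = 5.2880 × 10⁻⁴ s⁻².
N = √(5.2880 × 10⁻⁴) = 0.022996 rad s⁻¹ → T = 2π/N = 273.23 s ≈ 273 s.

273 s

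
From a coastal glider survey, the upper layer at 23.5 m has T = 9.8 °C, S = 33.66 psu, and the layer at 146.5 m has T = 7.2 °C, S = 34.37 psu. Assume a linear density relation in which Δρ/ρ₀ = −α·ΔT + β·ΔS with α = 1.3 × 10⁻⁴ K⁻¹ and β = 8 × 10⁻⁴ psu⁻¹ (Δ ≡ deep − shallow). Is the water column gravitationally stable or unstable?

ΔT = 7.2 − 9.8 = -2.6 K and ΔS = 34.37 − 33.66 = +0.71 psu (deep − shallow).
−αΔT = 3.38 × 10⁻⁴; βΔS = 5.68 × 10⁻⁴; sum Δρ/ρ₀ = 9.06 × 10⁻⁴.
Δρ/ρ₀ > 0, so Δρ > 0: deeper water is denser → statically stable.

stable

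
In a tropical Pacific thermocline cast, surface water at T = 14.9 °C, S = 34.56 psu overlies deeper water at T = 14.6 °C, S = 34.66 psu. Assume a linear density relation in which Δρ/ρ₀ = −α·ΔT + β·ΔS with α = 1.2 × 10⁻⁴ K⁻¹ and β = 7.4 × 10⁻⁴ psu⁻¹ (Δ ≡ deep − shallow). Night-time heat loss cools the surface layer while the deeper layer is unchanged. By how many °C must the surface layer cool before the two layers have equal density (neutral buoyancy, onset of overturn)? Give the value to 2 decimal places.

0.92 °C

Neutral buoyancy requires Δρ = 0, i.e. −α(T_deep − T_surf′) + β(S_deep − S_surf) = 0.
T_surf′ = T_deep − (β/α)·ΔS = 14.6 − (7.4 × 10⁻⁴/1.2 × 10⁻⁴)·(+0.10) = 13.9833 °C.
Cooling required: 14.9 − (13.9833) = 0.9167 °C.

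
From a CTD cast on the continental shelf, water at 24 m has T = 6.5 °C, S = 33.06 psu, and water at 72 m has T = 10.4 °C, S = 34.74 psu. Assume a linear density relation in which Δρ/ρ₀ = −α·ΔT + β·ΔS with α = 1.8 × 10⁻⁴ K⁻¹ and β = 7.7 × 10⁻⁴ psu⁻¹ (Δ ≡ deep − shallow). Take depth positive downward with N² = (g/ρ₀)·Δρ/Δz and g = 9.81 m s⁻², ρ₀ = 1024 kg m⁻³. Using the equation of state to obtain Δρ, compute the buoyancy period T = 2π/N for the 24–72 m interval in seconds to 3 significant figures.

571 s

ΔT = +3.9 K, ΔS = +1.68 psu (deep − shallow).
Δρ/ρ₀ = −αΔT + βΔS = -7.02 × 10⁻⁴ + 1.2936 × 10⁻³ = 5.916 × 10⁻⁴, so Δρ ≈ 0.6058 kg m⁻³.
N² = (g/ρ₀)·Δρ/Δz = g·(Δρ/ρ₀)/Δz = 9.81 × 5.916 × 10⁻⁴ / 48 = 1.2091 × 10⁻⁴ s⁻².
N = √(1.2091 × 10⁻⁴) = 0.010996 rad s⁻¹ → T = 2π/N = 571.41 s ≈ 571 s.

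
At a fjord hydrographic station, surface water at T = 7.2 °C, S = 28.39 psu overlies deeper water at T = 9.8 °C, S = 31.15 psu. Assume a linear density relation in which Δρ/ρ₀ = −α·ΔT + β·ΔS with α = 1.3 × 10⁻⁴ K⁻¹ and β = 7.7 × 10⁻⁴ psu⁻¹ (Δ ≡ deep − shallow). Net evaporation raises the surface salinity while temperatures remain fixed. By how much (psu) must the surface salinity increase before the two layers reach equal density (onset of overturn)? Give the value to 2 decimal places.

2.32 psu

Neutral buoyancy requires −α(T_deep − T_surf) + β(S_deep − S_surf′) = 0.
S_surf′ = S_deep − (α/β)·ΔT = 31.15 − (1.3 × 10⁻⁴/7.7 × 10⁻⁴)·(+2.6) = 30.7110 psu.
Increase required: 30.7110 − 28.39 = 2.3210 psu.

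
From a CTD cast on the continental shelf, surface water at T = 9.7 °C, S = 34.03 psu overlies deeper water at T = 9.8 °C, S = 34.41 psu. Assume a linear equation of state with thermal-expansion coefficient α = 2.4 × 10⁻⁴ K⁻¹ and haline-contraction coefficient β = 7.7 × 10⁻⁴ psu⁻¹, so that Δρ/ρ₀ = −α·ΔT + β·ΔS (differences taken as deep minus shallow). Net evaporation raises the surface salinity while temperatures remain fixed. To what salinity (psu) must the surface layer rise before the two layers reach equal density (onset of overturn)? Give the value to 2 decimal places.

Neutral buoyancy requires −α(T_deep − T_surf) + β(S_deep − S_surf′) = 0.
S_surf′ = S_deep − (α/β)·ΔT = 34.41 − (2.4 × 10⁻⁴/7.7 × 10⁻⁴)·(+0.1) = 34.3788 psu.
Increase required: 34.3788 − 34.03 = 0.3488 psu.

34.38 psu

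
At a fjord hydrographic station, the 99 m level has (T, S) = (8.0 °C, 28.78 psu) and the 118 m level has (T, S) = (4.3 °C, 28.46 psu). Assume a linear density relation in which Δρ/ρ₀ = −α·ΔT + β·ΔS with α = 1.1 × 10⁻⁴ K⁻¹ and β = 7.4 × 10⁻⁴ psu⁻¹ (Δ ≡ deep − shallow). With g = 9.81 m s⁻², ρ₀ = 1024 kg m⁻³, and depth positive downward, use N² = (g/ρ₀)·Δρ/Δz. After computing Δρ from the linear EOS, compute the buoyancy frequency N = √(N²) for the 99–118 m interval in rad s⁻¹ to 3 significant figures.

9.37 × 10⁻³ rad s⁻¹

ΔT = -3.7 K, ΔS = -0.32 psu (deep − shallow).
Δρ/ρ₀ = −αΔT + βΔS = 4.07 × 10⁻⁴ − 2.368 × 10⁻⁴ = 1.702 × 10⁻⁴, so Δρ ≈ 0.1743 kg m⁻³.
N² = (g/ρ₀)·Δρ/Δz = g·(Δρ/ρ₀)/Δz = 9.81 × 1.702 × 10⁻⁴ / 19 = 8.7877 × 10⁻⁵ s⁻².
N = √(8.7877 × 10⁻⁵) = 9.3743 × 10⁻³ rad s⁻¹ ≈ 9.37 × 10⁻³ rad s⁻¹.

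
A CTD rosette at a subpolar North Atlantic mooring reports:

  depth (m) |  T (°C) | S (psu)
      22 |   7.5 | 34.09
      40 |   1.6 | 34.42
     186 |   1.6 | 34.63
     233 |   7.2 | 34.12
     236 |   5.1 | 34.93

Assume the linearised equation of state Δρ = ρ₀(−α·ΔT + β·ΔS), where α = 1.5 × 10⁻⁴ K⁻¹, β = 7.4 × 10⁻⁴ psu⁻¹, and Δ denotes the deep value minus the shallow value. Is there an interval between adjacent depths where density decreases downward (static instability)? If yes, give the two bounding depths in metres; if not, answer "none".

186–233 m

Evaluate Δρ/ρ₀ = −αΔT + βΔS across each adjacent pair:
  22–40 m: −αΔT+βΔS = −(1.5 × 10⁻⁴)(-5.9)+(7.4 × 10⁻⁴)(+0.33) = 1.1 × 10⁻³ → stable
  40–186 m: −αΔT+βΔS = −(1.5 × 10⁻⁴)(+0.0)+(7.4 × 10⁻⁴)(+0.21) = 1.6 × 10⁻⁴ → stable
  186–233 m: −αΔT+βΔS = −(1.5 × 10⁻⁴)(+5.6)+(7.4 × 10⁻⁴)(-0.51) = -1.2 × 10⁻³ → UNSTABLE
  233–236 m: −αΔT+βΔS = −(1.5 × 10⁻⁴)(-2.1)+(7.4 × 10⁻⁴)(+0.81) = 9.1 × 10⁻⁴ → stable
The 186–233 m interval has Δρ < 0: lighter water underlies denser water.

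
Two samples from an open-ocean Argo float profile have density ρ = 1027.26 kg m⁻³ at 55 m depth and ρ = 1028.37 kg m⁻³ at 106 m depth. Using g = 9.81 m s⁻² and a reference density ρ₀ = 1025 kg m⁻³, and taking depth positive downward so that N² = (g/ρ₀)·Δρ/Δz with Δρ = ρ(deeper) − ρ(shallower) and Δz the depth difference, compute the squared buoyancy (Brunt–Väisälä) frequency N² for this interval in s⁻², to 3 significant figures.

Δρ = 1028.37 − 1027.26 = 1.11 kg m⁻³ over Δz = 106 − 55 = 51 m.
N² = (9.81/1025) × (1.11/51) = 2.0830 × 10⁻⁴ s⁻² ≈ 2.08 × 10⁻⁴ s⁻².

2.08 × 10⁻⁴ s⁻²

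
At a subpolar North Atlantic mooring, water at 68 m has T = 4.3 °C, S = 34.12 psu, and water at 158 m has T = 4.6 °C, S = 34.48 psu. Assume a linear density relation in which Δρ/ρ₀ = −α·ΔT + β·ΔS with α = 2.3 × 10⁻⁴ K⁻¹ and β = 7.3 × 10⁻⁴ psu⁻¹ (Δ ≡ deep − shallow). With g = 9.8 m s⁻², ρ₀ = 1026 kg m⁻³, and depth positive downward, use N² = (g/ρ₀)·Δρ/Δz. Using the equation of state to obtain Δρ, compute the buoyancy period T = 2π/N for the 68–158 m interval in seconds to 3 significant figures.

1.37 × 10³ s

ΔT = +0.3 K, ΔS = +0.36 psu (deep − shallow).
Δρ/ρ₀ = −αΔT + βΔS = -6.90 × 10⁻⁵ + 2.628 × 10⁻⁴ = 1.938 × 10⁻⁴, so Δρ ≈ 0.1988 kg m⁻³.
N² = (g/ρ₀)·Δρ/Δz = g·(Δρ/ρ₀)/Δz = 9.8 × 1.938 × 10⁻⁴ / 90 = 2.1103 × 10⁻⁵ s⁻².
N = √(2.1103 × 10⁻⁵) = 4.5938 × 10⁻³ rad s⁻¹ → T = 2π/N = 1.3678 × 10³ s ≈ 1.37 × 10³ s.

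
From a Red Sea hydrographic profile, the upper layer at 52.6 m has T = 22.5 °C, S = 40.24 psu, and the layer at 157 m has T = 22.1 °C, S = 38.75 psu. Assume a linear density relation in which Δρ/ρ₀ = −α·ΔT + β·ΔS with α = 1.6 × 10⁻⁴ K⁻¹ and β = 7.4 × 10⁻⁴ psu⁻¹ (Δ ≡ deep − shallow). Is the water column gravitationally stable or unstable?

ΔT = 22.1 − 22.5 = -0.4 K and ΔS = 38.75 − 40.24 = -1.49 psu (deep − shallow).
−αΔT = 6.40 × 10⁻⁵; βΔS = -1.1026 × 10⁻³; sum Δρ/ρ₀ = -1.0386 × 10⁻³.
Δρ/ρ₀ < 0, so Δρ < 0: deeper water is lighter → statically unstable; the column would overturn.

unstable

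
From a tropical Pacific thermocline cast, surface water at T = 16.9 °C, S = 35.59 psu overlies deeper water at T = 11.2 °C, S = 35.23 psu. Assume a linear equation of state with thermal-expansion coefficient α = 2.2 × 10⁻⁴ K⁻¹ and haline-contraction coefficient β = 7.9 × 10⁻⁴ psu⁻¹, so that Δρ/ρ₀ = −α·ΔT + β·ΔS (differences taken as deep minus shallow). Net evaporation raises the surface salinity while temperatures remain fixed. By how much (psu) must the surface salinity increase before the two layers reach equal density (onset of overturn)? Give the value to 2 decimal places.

Neutral buoyancy requires −α(T_deep − T_surf) + β(S_deep − S_surf′) = 0.
S_surf′ = S_deep − (α/β)·ΔT = 35.23 − (2.2 × 10⁻⁴/7.9 × 10⁻⁴)·(-5.7) = 36.8173 psu.
Increase required: 36.8173 − 35.59 = 1.2273 psu.

1.23 psu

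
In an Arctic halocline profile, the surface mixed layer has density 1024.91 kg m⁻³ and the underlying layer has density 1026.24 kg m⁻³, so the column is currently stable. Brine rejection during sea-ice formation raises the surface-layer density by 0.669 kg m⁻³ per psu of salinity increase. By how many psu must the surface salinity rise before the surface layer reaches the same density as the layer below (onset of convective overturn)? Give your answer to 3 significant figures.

Density deficit of the surface layer: 1026.24 − 1024.91 = 1.33 kg m⁻³.
Required change = 1.33 / 0.669 = 1.99 psu.

1.99 psu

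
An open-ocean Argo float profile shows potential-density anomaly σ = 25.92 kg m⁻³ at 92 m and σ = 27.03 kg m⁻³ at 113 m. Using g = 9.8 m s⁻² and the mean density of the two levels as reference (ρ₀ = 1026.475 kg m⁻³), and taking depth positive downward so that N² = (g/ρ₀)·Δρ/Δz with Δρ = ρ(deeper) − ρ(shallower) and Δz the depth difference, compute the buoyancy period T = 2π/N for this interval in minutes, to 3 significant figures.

4.66 min

Δρ = 1027.03 − 1025.92 = 1.11 kg m⁻³ over Δz = 113 − 92 = 21 m.
N² = (9.8/1026.475) × (1.11/21) = 5.0464 × 10⁻⁴ s⁻².
N = √(5.0464 × 10⁻⁴) = 0.022464 rad s⁻¹, so T = 2π/N = 279.70 s = 4.6617 min ≈ 4.66 min.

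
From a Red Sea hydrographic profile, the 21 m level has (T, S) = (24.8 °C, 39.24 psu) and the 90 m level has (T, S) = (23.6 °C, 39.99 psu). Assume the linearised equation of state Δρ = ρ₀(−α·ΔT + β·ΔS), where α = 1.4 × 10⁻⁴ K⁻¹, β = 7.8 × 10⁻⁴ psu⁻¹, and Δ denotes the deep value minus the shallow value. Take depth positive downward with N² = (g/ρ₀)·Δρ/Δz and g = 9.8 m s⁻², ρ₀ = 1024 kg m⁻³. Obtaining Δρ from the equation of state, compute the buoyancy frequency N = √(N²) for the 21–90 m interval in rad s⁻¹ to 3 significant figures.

0.0103 rad s⁻¹

ΔT = -1.2 K, ΔS = +0.75 psu (deep − shallow).
Δρ/ρ₀ = −αΔT + βΔS = 1.68 × 10⁻⁴ + 5.85 × 10⁻⁴ = 7.53 × 10⁻⁴, so Δρ ≈ 0.7711 kg m⁻³.
N² = (g/ρ₀)·Δρ/Δz = g·(Δρ/ρ₀)/Δz = 9.8 × 7.53 × 10⁻⁴ / 69 = 1.0695 × 10⁻⁴ s⁻².
N = √(1.0695 × 10⁻⁴) = 0.010342 rad s⁻¹ ≈ 0.0103 rad s⁻¹.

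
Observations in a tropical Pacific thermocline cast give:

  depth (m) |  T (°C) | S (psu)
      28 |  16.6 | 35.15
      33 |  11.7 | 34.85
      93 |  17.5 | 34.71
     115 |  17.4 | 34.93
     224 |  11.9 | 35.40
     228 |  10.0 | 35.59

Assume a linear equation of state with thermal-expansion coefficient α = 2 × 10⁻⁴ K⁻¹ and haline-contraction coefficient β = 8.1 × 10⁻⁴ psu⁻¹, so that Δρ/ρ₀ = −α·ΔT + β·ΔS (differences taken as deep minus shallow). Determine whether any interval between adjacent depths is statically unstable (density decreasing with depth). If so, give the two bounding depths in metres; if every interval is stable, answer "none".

33–93 m

Evaluate Δρ/ρ₀ = −αΔT + βΔS across each adjacent pair:
  28–33 m: −αΔT+βΔS = −(2 × 10⁻⁴)(-4.9)+(8.1 × 10⁻⁴)(-0.30) = 7.4 × 10⁻⁴ → stable
  33–93 m: −αΔT+βΔS = −(2 × 10⁻⁴)(+5.8)+(8.1 × 10⁻⁴)(-0.14) = -1.3 × 10⁻³ → UNSTABLE
  93–115 m: −αΔT+βΔS = −(2 × 10⁻⁴)(-0.1)+(8.1 × 10⁻⁴)(+0.22) = 2.0 × 10⁻⁴ → stable
  115–224 m: −αΔT+βΔS = −(2 × 10⁻⁴)(-5.5)+(8.1 × 10⁻⁴)(+0.47) = 1.5 × 10⁻³ → stable
  224–228 m: −αΔT+βΔS = −(2 × 10⁻⁴)(-1.9)+(8.1 × 10⁻⁴)(+0.19) = 5.3 × 10⁻⁴ → stable
The 33–93 m interval has Δρ < 0: lighter water underlies denser water.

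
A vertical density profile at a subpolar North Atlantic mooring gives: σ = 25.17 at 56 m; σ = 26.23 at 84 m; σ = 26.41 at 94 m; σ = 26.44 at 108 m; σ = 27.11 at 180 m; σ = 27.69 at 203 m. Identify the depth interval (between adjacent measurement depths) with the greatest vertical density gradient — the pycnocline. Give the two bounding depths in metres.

56–84 m

Compute the density gradient over each adjacent pair:
  56–84 m: Δρ/Δz = 1.06/28 = 0.038 kg m⁻⁴
  84–94 m: Δρ/Δz = 0.18/10 = 0.018 kg m⁻⁴
  94–108 m: Δρ/Δz = 0.03/14 = 2.1 × 10⁻³ kg m⁻⁴
  108–180 m: Δρ/Δz = 0.67/72 = 9.3 × 10⁻³ kg m⁻⁴
  180–203 m: Δρ/Δz = 0.58/23 = 0.025 kg m⁻⁴
The largest gradient is in the 56–84 m interval — the pycnocline.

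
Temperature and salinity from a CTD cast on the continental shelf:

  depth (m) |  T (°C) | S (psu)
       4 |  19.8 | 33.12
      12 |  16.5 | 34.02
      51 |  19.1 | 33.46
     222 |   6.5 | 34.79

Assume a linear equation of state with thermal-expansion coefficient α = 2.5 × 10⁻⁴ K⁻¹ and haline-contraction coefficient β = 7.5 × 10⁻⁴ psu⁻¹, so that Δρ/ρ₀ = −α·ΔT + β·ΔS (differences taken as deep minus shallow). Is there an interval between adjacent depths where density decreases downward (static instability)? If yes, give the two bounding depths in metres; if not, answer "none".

12–51 m

Evaluate Δρ/ρ₀ = −αΔT + βΔS across each adjacent pair:
  4–12 m: −αΔT+βΔS = −(2.5 × 10⁻⁴)(-3.3)+(7.5 × 10⁻⁴)(+0.90) = 1.5 × 10⁻³ → stable
  12–51 m: −αΔT+βΔS = −(2.5 × 10⁻⁴)(+2.6)+(7.5 × 10⁻⁴)(-0.56) = -1.1 × 10⁻³ → UNSTABLE
  51–222 m: −αΔT+βΔS = −(2.5 × 10⁻⁴)(-12.6)+(7.5 × 10⁻⁴)(+1.33) = 4.1 × 10⁻³ → stable
The 12–51 m interval has Δρ < 0: lighter water underlies denser water.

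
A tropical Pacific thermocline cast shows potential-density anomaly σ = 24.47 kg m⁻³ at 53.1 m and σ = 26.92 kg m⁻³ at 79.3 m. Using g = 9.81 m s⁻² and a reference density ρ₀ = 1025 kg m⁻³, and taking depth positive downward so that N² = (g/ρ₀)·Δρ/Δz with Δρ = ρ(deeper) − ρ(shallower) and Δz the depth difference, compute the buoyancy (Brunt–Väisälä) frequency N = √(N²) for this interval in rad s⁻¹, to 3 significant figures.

Δρ = 1026.92 − 1024.47 = 2.45 kg m⁻³ over Δz = 79.3 − 53.1 = 26.2 m.
N² = (9.81/1025) × (2.45/26.2) = 8.9497 × 10⁻⁴ s⁻².
N = √(8.9497 × 10⁻⁴) = 0.029916 rad s⁻¹ ≈ 0.0299 rad s⁻¹.

0.0299 rad s⁻¹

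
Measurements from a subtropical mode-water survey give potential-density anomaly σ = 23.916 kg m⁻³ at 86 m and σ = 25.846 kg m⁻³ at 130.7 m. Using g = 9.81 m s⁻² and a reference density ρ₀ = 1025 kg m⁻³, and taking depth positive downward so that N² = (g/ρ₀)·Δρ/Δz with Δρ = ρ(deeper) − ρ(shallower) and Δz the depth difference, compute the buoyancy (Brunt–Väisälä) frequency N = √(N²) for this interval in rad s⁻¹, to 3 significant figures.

Δρ = 1025.846 − 1023.916 = 1.930 kg m⁻³ over Δz = 130.7 − 86 = 44.7 m.
N² = (9.81/1025) × (1.930/44.7) = 4.1323 × 10⁻⁴ s⁻².
N = √(4.1323 × 10⁻⁴) = 0.020328 rad s⁻¹ ≈ 0.0203 rad s⁻¹.

0.0203 rad s⁻¹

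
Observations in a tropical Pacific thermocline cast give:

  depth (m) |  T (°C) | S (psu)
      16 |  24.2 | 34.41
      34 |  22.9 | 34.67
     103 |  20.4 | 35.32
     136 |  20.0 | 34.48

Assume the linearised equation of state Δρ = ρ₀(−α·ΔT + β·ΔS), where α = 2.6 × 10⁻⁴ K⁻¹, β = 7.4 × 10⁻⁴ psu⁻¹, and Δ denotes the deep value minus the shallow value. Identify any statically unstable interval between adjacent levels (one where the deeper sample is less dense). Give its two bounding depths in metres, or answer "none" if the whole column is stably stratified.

Evaluate Δρ/ρ₀ = −αΔT + βΔS across each adjacent pair:
  16–34 m: −αΔT+βΔS = −(2.6 × 10⁻⁴)(-1.3)+(7.4 × 10⁻⁴)(+0.26) = 5.3 × 10⁻⁴ → stable
  34–103 m: −αΔT+βΔS = −(2.6 × 10⁻⁴)(-2.5)+(7.4 × 10⁻⁴)(+0.65) = 1.1 × 10⁻³ → stable
  103–136 m: −αΔT+βΔS = −(2.6 × 10⁻⁴)(-0.4)+(7.4 × 10⁻⁴)(-0.84) = -5.2 × 10⁻⁴ → UNSTABLE
The 103–136 m interval has Δρ < 0: lighter water underlies denser water.

103–136 m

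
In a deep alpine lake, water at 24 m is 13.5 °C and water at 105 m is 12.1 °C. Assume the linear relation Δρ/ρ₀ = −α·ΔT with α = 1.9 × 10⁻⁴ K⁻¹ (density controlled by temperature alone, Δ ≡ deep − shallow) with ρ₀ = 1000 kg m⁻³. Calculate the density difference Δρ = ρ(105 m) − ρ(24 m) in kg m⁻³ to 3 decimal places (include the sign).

ΔT = -1.4 K, Δρ/ρ₀ = −αΔT = 2.66 × 10⁻⁴.
Δρ = 1000 × (2.66 × 10⁻⁴) = +0.266 kg m⁻³.
Positive Δρ: denser below, stable.

+0.266 kg m⁻³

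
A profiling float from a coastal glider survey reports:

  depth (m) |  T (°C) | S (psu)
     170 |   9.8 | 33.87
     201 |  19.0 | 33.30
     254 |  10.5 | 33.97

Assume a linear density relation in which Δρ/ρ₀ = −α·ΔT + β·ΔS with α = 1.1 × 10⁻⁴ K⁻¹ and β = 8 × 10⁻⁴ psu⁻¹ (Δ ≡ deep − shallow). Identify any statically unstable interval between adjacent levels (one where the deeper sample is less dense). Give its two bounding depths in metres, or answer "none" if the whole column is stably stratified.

Evaluate Δρ/ρ₀ = −αΔT + βΔS across each adjacent pair:
  170–201 m: −αΔT+βΔS = −(1.1 × 10⁻⁴)(+9.2)+(8 × 10⁻⁴)(-0.57) = -1.5 × 10⁻³ → UNSTABLE
  201–254 m: −αΔT+βΔS = −(1.1 × 10⁻⁴)(-8.5)+(8 × 10⁻⁴)(+0.67) = 1.5 × 10⁻³ → stable
The 170–201 m interval has Δρ < 0: lighter water underlies denser water.

170–201 m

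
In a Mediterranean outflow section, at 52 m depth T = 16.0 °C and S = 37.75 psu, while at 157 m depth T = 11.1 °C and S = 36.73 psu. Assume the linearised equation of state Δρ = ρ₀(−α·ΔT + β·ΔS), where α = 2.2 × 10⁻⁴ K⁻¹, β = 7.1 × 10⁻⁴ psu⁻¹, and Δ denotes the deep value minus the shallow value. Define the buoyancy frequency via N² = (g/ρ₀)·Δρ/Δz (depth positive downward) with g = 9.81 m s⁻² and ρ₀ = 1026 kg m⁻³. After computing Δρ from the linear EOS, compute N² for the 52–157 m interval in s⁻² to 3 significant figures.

ΔT = -4.9 K, ΔS = -1.02 psu (deep − shallow).
Δρ/ρ₀ = −αΔT + βΔS = 1.078 × 10⁻³ − 7.242 × 10⁻⁴ = 3.538 × 10⁻⁴, so Δρ ≈ 0.3630 kg m⁻³.
N² = (g/ρ₀)·Δρ/Δz = g·(Δρ/ρ₀)/Δz = 9.81 × 3.538 × 10⁻⁴ / 105 = 3.3055 × 10⁻⁵ s⁻² ≈ 3.31 × 10⁻⁵ s⁻².

3.31 × 10⁻⁵ s⁻²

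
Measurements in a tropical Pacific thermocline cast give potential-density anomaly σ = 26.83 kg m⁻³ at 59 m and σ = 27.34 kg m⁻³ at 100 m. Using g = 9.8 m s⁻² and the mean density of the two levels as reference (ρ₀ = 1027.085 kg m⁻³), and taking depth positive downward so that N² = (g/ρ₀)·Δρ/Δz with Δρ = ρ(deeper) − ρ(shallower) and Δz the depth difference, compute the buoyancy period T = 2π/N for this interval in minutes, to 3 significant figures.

Δρ = 1027.34 − 1026.83 = 0.51 kg m⁻³ over Δz = 100 − 59 = 41 m.
N² = (9.8/1027.085) × (0.51/41) = 1.1869 × 10⁻⁴ s⁻².
N = √(1.1869 × 10⁻⁴) = 0.010894 rad s⁻¹, so T = 2π/N = 576.76 s = 9.6127 min ≈ 9.61 min.

9.61 min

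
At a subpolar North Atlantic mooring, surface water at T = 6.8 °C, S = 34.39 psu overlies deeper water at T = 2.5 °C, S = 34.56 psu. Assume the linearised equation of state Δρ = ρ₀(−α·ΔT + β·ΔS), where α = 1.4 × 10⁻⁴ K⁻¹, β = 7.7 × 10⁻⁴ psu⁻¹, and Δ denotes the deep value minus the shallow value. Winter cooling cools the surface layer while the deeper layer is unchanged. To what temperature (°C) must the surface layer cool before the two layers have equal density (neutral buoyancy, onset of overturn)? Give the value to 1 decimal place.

Neutral buoyancy requires Δρ = 0, i.e. −α(T_deep − T_surf′) + β(S_deep − S_surf) = 0.
T_surf′ = T_deep − (β/α)·ΔS = 2.5 − (7.7 × 10⁻⁴/1.4 × 10⁻⁴)·(+0.17) = 1.565 °C.
Cooling required: 6.8 − (1.565) = 5.235 °C.

1.6 °C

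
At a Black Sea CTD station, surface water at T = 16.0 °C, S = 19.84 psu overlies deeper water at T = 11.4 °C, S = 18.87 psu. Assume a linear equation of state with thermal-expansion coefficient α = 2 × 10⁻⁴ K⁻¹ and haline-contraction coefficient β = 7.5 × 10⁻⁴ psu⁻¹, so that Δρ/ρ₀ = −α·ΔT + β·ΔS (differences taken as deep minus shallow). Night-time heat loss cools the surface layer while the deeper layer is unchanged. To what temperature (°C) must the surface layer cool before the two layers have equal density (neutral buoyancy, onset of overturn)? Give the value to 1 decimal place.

Neutral buoyancy requires Δρ = 0, i.e. −α(T_deep − T_surf′) + β(S_deep − S_surf) = 0.
T_surf′ = T_deep − (β/α)·ΔS = 11.4 − (7.5 × 10⁻⁴/2 × 10⁻⁴)·(-0.97) = 15.037 °C.
Cooling required: 16.0 − (15.037) = 0.963 °C.

15.0 °C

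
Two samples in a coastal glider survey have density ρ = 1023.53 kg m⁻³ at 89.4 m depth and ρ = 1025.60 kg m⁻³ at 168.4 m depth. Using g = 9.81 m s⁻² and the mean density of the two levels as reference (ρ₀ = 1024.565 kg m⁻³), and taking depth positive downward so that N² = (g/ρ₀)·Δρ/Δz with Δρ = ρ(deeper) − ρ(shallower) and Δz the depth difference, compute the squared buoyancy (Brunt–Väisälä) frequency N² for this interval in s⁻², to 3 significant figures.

2.51 × 10⁻⁴ s⁻²

Δρ = 1025.60 − 1023.53 = 2.07 kg m⁻³ over Δz = 168.4 − 89.4 = 79 m.
N² = (9.81/1024.565) × (2.07/79) = 2.5088 × 10⁻⁴ s⁻² ≈ 2.51 × 10⁻⁴ s⁻².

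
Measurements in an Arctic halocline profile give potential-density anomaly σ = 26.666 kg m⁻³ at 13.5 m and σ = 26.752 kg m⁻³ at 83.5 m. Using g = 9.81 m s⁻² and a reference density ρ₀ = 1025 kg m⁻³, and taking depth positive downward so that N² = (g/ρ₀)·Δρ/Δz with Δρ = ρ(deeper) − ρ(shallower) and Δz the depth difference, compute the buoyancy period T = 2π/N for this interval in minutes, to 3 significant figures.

Δρ = 1026.752 − 1026.666 = 0.086 kg m⁻³ over Δz = 83.5 − 13.5 = 70 m.
N² = (9.81/1025) × (0.086/70) = 1.1758 × 10⁻⁵ s⁻².
N = √(1.1758 × 10⁻⁵) = 3.4290 × 10⁻³ rad s⁻¹, so T = 2π/N = 1.8324 × 10³ s = 30.540 min ≈ 30.5 min.

30.5 min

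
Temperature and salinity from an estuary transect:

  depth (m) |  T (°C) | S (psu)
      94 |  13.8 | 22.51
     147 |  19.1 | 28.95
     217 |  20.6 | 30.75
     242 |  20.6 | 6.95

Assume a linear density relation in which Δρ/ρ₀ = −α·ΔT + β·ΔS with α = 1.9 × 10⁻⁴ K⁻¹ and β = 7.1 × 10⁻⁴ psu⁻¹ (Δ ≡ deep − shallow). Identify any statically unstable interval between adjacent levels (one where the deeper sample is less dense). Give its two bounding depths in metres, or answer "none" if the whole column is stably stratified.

Evaluate Δρ/ρ₀ = −αΔT + βΔS across each adjacent pair:
  94–147 m: −αΔT+βΔS = −(1.9 × 10⁻⁴)(+5.3)+(7.1 × 10⁻⁴)(+6.44) = 3.6 × 10⁻³ → stable
  147–217 m: −αΔT+βΔS = −(1.9 × 10⁻⁴)(+1.5)+(7.1 × 10⁻⁴)(+1.80) = 9.9 × 10⁻⁴ → stable
  217–242 m: −αΔT+βΔS = −(1.9 × 10⁻⁴)(+0.0)+(7.1 × 10⁻⁴)(-23.80) = -0.017 → UNSTABLE
The 217–242 m interval has Δρ < 0: lighter water underlies denser water.

217–242 m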